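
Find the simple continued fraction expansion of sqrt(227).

[15; (15, 30)]

Write x_i = (sqrt(227) + m_i)/d_i with (m_0, d_0) = (0, 1). a_0 = floor(sqrt(227)) = 15, since 15^2 = 225 <= 227 < 256 = 16^2.
Iterate m_{i+1} = d_i*a_i - m_i, d_{i+1} = (227 - m_{i+1}^2)/d_i, a_{i+1} = floor((a_0 + m_{i+1})/d_{i+1}):
  m_1 = 1*15 - 0 = 15, d_1 = (227 - 15^2)/1 = 2/1 = 2, a_1 = floor((15 + 15)/2) = 15.
  m_2 = 2*15 - 15 = 15, d_2 = (227 - 15^2)/2 = 2/2 = 1, a_2 = floor((15 + 15)/1) = 30.
  m_3 = 1*30 - 15 = 15, d_3 = (227 - 15^2)/1 = 2/1 = 2: (m_3, d_3) = (m_1, d_1) = (15, 2), so from here the quotients repeat a_1, a_2; the period length is 2.
Hence the expansion of sqrt(227) is a_0 = 15 followed by the repeating block 15, 30 (period 2).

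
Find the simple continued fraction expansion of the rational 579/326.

Run the Euclidean algorithm on 579 and 326; the successive quotients are the partial quotients a_0, a_1, ... (each step inverts the fractional part left over by the previous one):
  579 = 1*326 + 253, so a_0 = 1.
  326 = 1*253 + 73, so a_1 = 1.
  253 = 3*73 + 34, so a_2 = 3.
  73 = 2*34 + 5, so a_3 = 2.
  34 = 6*5 + 4, so a_4 = 6.
  5 = 1*4 + 1, so a_5 = 1.
  4 = 4*1 + 0, so a_6 = 4.
The remainder reaches 0 after 7 divisions, so the expansion has 7 partial quotients, read off in order.

[1; 1, 3, 2, 6, 1, 4]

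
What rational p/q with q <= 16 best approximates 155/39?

4/1

Expand x = 155/39 as a continued fraction with the Euclidean algorithm:
  155 = 3*39 + 38, so a_0 = 3.
  39 = 1*38 + 1, so a_1 = 1.
  38 = 38*1 + 0, so a_2 = 38.
so x = [3; 1, 38].
Convergents (p_i = a_i*p_{i-1} + p_{i-2}, q_i = a_i*q_{i-1} + q_{i-2} with p_{-2}=0, p_{-1}=1, q_{-2}=1, q_{-1}=0), until the denominator exceeds 16:
  i=0: a_0=3, p_0 = 3*1 + 0 = 3, q_0 = 3*0 + 1 = 1.
  i=1: a_1=1, p_1 = 1*3 + 1 = 4, q_1 = 1*1 + 0 = 1.
  i=2: a_2=38, p_2 = 38*4 + 3 = 155, q_2 = 38*1 + 1 = 39.
q_2 = 39 > 16, so the last convergent with denominator <= 16 is p_1/q_1 = 4/1.
The closest fraction with denominator <= 16 is either p_1/q_1 or the intermediate fraction (k*p_1 + p_0)/(k*q_1 + q_0) with the largest k >= 1 whose denominator stays <= 16; these approach x as k grows, and every other convergent or intermediate fraction in range is farther away.
Largest k: floor((16 - q_0)/q_1) = floor((16 - 1)/1) = 15.
That gives (15*4 + 3)/(15*1 + 1) = 63/16.
Compare the errors: |x - 4/1| = |155*1 - 4*39|/(39*1) = 1/39, and |x - 63/16| = |155*16 - 63*39|/(39*16) = 23/624.
Cross-multiplying, 1*624 = 624 < 897 = 23*39, so 1/39 is smaller: the convergent 4/1 is closer to x than 63/16.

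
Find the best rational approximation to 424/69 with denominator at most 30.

Expand x = 424/69 as a continued fraction with the Euclidean algorithm:
  424 = 6*69 + 10, so a_0 = 6.
  69 = 6*10 + 9, so a_1 = 6.
  10 = 1*9 + 1, so a_2 = 1.
  9 = 9*1 + 0, so a_3 = 9.
so x = [6; 6, 1, 9].
Convergents (p_i = a_i*p_{i-1} + p_{i-2}, q_i = a_i*q_{i-1} + q_{i-2} with p_{-2}=0, p_{-1}=1, q_{-2}=1, q_{-1}=0), until the denominator exceeds 30:
  i=0: a_0=6, p_0 = 6*1 + 0 = 6, q_0 = 6*0 + 1 = 1.
  i=1: a_1=6, p_1 = 6*6 + 1 = 37, q_1 = 6*1 + 0 = 6.
  i=2: a_2=1, p_2 = 1*37 + 6 = 43, q_2 = 1*6 + 1 = 7.
  i=3: a_3=9, p_3 = 9*43 + 37 = 424, q_3 = 9*7 + 6 = 69.
q_3 = 69 > 30, so the last convergent with denominator <= 30 is p_2/q_2 = 43/7.
The closest fraction with denominator <= 30 is either p_2/q_2 or the intermediate fraction (k*p_2 + p_1)/(k*q_2 + q_1) with the largest k >= 1 whose denominator stays <= 30; these approach x as k grows, and every other convergent or intermediate fraction in range is farther away.
Largest k: floor((30 - q_1)/q_2) = floor((30 - 6)/7) = 3.
That gives (3*43 + 37)/(3*7 + 6) = 166/27.
Compare the errors: |x - 43/7| = |424*7 - 43*69|/(69*7) = 1/483, and |x - 166/27| = |424*27 - 166*69|/(69*27) = 6/1863.
Cross-multiplying, 1*1863 = 1863 < 2898 = 6*483, so 1/483 is smaller: the convergent 43/7 is closer to x than 166/27.

43/7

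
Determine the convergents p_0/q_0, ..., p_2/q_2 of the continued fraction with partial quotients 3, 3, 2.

3/1, 10/3, 23/7

Using the convergent recurrence p_i = a_i*p_{i-1} + p_{i-2}, q_i = a_i*q_{i-1} + q_{i-2} with p_{-2}=0, p_{-1}=1, q_{-2}=1, q_{-1}=0:
  i=0: a_0=3, p_0 = 3*1 + 0 = 3, q_0 = 3*0 + 1 = 1.
  i=1: a_1=3, p_1 = 3*3 + 1 = 10, q_1 = 3*1 + 0 = 3.
  i=2: a_2=2, p_2 = 2*10 + 3 = 23, q_2 = 2*3 + 1 = 7.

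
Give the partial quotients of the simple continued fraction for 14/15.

[0; 1, 14]

Run the Euclidean algorithm on 14 and 15; the successive quotients are the partial quotients a_0, a_1, ... (each step inverts the fractional part left over by the previous one):
  14 = 0*15 + 14, so a_0 = 0.
  15 = 1*14 + 1, so a_1 = 1.
  14 = 14*1 + 0, so a_2 = 14.
The remainder reaches 0 after 3 divisions, so the expansion has 3 partial quotients, read off in order.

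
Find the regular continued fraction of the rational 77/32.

Run the Euclidean algorithm on 77 and 32; the successive quotients are the partial quotients a_0, a_1, ... (each step inverts the fractional part left over by the previous one):
  77 = 2*32 + 13, so a_0 = 2.
  32 = 2*13 + 6, so a_1 = 2.
  13 = 2*6 + 1, so a_2 = 2.
  6 = 6*1 + 0, so a_3 = 6.
The remainder reaches 0 after 4 divisions, so the expansion has 4 partial quotients, read off in order.

[2; 2, 2, 6]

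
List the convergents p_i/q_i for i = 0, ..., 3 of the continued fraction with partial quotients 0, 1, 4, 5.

Using the convergent recurrence p_i = a_i*p_{i-1} + p_{i-2}, q_i = a_i*q_{i-1} + q_{i-2} with p_{-2}=0, p_{-1}=1, q_{-2}=1, q_{-1}=0:
  i=0: a_0=0, p_0 = 0*1 + 0 = 0, q_0 = 0*0 + 1 = 1.
  i=1: a_1=1, p_1 = 1*0 + 1 = 1, q_1 = 1*1 + 0 = 1.
  i=2: a_2=4, p_2 = 4*1 + 0 = 4, q_2 = 4*1 + 1 = 5.
  i=3: a_3=5, p_3 = 5*4 + 1 = 21, q_3 = 5*5 + 1 = 26.

0/1, 1/1, 4/5, 21/26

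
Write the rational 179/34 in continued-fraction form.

[5; 3, 1, 3, 2]

Run the Euclidean algorithm on 179 and 34; the successive quotients are the partial quotients a_0, a_1, ... (each step inverts the fractional part left over by the previous one):
  179 = 5*34 + 9, so a_0 = 5.
  34 = 3*9 + 7, so a_1 = 3.
  9 = 1*7 + 2, so a_2 = 1.
  7 = 3*2 + 1, so a_3 = 3.
  2 = 2*1 + 0, so a_4 = 2.
The remainder reaches 0 after 5 divisions, so the expansion has 5 partial quotients, read off in order.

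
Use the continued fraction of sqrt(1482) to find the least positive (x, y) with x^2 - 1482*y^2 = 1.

(x, y) = (77, 2)

First expand sqrt(1482) as a continued fraction. With x_i = (sqrt(1482) + m_i)/d_i and (m_0, d_0) = (0, 1): a_0 = floor(sqrt(1482)) = 38, since 38^2 = 1444 <= 1482 < 1521 = 39^2.
Iterate m_{i+1} = d_i*a_i - m_i, d_{i+1} = (1482 - m_{i+1}^2)/d_i, a_{i+1} = floor((a_0 + m_{i+1})/d_{i+1}):
  m_1 = 1*38 - 0 = 38, d_1 = (1482 - 38^2)/1 = 38/1 = 38, a_1 = floor((38 + 38)/38) = 2.
  m_2 = 38*2 - 38 = 38, d_2 = (1482 - 38^2)/38 = 38/38 = 1, a_2 = floor((38 + 38)/1) = 76.
  m_3 = 1*76 - 38 = 38, d_3 = (1482 - 38^2)/1 = 38/1 = 38: (m_3, d_3) = (m_1, d_1) = (38, 38), so from here the quotients repeat a_1, a_2; the period length is 2.
So sqrt(1482) = [38; (2, 76)] with period length k = 2.
k is even, so the fundamental solution of x^2 - 1482y^2 = 1 is (p_{k-1}, q_{k-1}) = (p_1, q_1); compute convergents through index 1.
Convergents (p_i = a_i*p_{i-1} + p_{i-2}, q_i = a_i*q_{i-1} + q_{i-2} with p_{-2}=0, p_{-1}=1, q_{-2}=1, q_{-1}=0):
  i=0: a_0=38, p_0 = 38*1 + 0 = 38, q_0 = 38*0 + 1 = 1.
  i=1: a_1=2, p_1 = 2*38 + 1 = 77, q_1 = 2*1 + 0 = 2.
Check: 77^2 - 1482*2^2 = 5929 - 5928 = 1, so (x, y) = (77, 2) solves the equation, and by the theorem it is the least positive solution.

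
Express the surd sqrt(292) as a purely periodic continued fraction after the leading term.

Write x_i = (sqrt(292) + m_i)/d_i with (m_0, d_0) = (0, 1). a_0 = floor(sqrt(292)) = 17, since 17^2 = 289 <= 292 < 324 = 18^2.
Iterate m_{i+1} = d_i*a_i - m_i, d_{i+1} = (292 - m_{i+1}^2)/d_i, a_{i+1} = floor((a_0 + m_{i+1})/d_{i+1}):
  m_1 = 1*17 - 0 = 17, d_1 = (292 - 17^2)/1 = 3/1 = 3, a_1 = floor((17 + 17)/3) = 11.
  m_2 = 3*11 - 17 = 16, d_2 = (292 - 16^2)/3 = 36/3 = 12, a_2 = floor((17 + 16)/12) = 2.
  m_3 = 12*2 - 16 = 8, d_3 = (292 - 8^2)/12 = 228/12 = 19, a_3 = floor((17 + 8)/19) = 1.
  m_4 = 19*1 - 8 = 11, d_4 = (292 - 11^2)/19 = 171/19 = 9, a_4 = floor((17 + 11)/9) = 3.
  m_5 = 9*3 - 11 = 16, d_5 = (292 - 16^2)/9 = 36/9 = 4, a_5 = floor((17 + 16)/4) = 8.
  m_6 = 4*8 - 16 = 16, d_6 = (292 - 16^2)/4 = 36/4 = 9, a_6 = floor((17 + 16)/9) = 3.
  m_7 = 9*3 - 16 = 11, d_7 = (292 - 11^2)/9 = 171/9 = 19, a_7 = floor((17 + 11)/19) = 1.
  m_8 = 19*1 - 11 = 8, d_8 = (292 - 8^2)/19 = 228/19 = 12, a_8 = floor((17 + 8)/12) = 2.
  m_9 = 12*2 - 8 = 16, d_9 = (292 - 16^2)/12 = 36/12 = 3, a_9 = floor((17 + 16)/3) = 11.
  m_10 = 3*11 - 16 = 17, d_10 = (292 - 17^2)/3 = 3/3 = 1, a_10 = floor((17 + 17)/1) = 34.
  m_11 = 1*34 - 17 = 17, d_11 = (292 - 17^2)/1 = 3/1 = 3: (m_11, d_11) = (m_1, d_1) = (17, 3), so from here the quotients repeat a_1, ..., a_10; the period length is 10.
Hence the expansion of sqrt(292) is a_0 = 17 followed by the repeating block 11, 2, 1, 3, 8, 3, 1, 2, 11, 34 (period 10).

[17; (11, 2, 1, 3, 8, 3, 1, 2, 11, 34)]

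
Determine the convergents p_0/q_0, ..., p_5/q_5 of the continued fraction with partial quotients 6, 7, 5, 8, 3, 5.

6/1, 43/7, 221/36, 1811/295, 5654/921, 30081/4900

Using the convergent recurrence p_i = a_i*p_{i-1} + p_{i-2}, q_i = a_i*q_{i-1} + q_{i-2} with p_{-2}=0, p_{-1}=1, q_{-2}=1, q_{-1}=0:
  i=0: a_0=6, p_0 = 6*1 + 0 = 6, q_0 = 6*0 + 1 = 1.
  i=1: a_1=7, p_1 = 7*6 + 1 = 43, q_1 = 7*1 + 0 = 7.
  i=2: a_2=5, p_2 = 5*43 + 6 = 221, q_2 = 5*7 + 1 = 36.
  i=3: a_3=8, p_3 = 8*221 + 43 = 1811, q_3 = 8*36 + 7 = 295.
  i=4: a_4=3, p_4 = 3*1811 + 221 = 5654, q_4 = 3*295 + 36 = 921.
  i=5: a_5=5, p_5 = 5*5654 + 1811 = 30081, q_5 = 5*921 + 295 = 4900.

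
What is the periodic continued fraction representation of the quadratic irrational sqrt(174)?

Write x_i = (sqrt(174) + m_i)/d_i with (m_0, d_0) = (0, 1). a_0 = floor(sqrt(174)) = 13, since 13^2 = 169 <= 174 < 196 = 14^2.
Iterate m_{i+1} = d_i*a_i - m_i, d_{i+1} = (174 - m_{i+1}^2)/d_i, a_{i+1} = floor((a_0 + m_{i+1})/d_{i+1}):
  m_1 = 1*13 - 0 = 13, d_1 = (174 - 13^2)/1 = 5/1 = 5, a_1 = floor((13 + 13)/5) = 5.
  m_2 = 5*5 - 13 = 12, d_2 = (174 - 12^2)/5 = 30/5 = 6, a_2 = floor((13 + 12)/6) = 4.
  m_3 = 6*4 - 12 = 12, d_3 = (174 - 12^2)/6 = 30/6 = 5, a_3 = floor((13 + 12)/5) = 5.
  m_4 = 5*5 - 12 = 13, d_4 = (174 - 13^2)/5 = 5/5 = 1, a_4 = floor((13 + 13)/1) = 26.
  m_5 = 1*26 - 13 = 13, d_5 = (174 - 13^2)/1 = 5/1 = 5: (m_5, d_5) = (m_1, d_1) = (13, 5), so from here the quotients repeat a_1, ..., a_4; the period length is 4.
Hence the expansion of sqrt(174) is a_0 = 13 followed by the repeating block 5, 4, 5, 26 (period 4).

[13; (5, 4, 5, 26)]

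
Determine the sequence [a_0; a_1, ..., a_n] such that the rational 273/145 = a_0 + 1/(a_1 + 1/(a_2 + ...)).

Run the Euclidean algorithm on 273 and 145; the successive quotients are the partial quotients a_0, a_1, ... (each step inverts the fractional part left over by the previous one):
  273 = 1*145 + 128, so a_0 = 1.
  145 = 1*128 + 17, so a_1 = 1.
  128 = 7*17 + 9, so a_2 = 7.
  17 = 1*9 + 8, so a_3 = 1.
  9 = 1*8 + 1, so a_4 = 1.
  8 = 8*1 + 0, so a_5 = 8.
The remainder reaches 0 after 6 divisions, so the expansion has 6 partial quotients, read off in order.

[1; 1, 7, 1, 1, 8]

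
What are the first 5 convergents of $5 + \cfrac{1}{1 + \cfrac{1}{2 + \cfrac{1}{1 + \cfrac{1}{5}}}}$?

Using the convergent recurrence p_i = a_i*p_{i-1} + p_{i-2}, q_i = a_i*q_{i-1} + q_{i-2} with p_{-2}=0, p_{-1}=1, q_{-2}=1, q_{-1}=0:
  i=0: a_0=5, p_0 = 5*1 + 0 = 5, q_0 = 5*0 + 1 = 1.
  i=1: a_1=1, p_1 = 1*5 + 1 = 6, q_1 = 1*1 + 0 = 1.
  i=2: a_2=2, p_2 = 2*6 + 5 = 17, q_2 = 2*1 + 1 = 3.
  i=3: a_3=1, p_3 = 1*17 + 6 = 23, q_3 = 1*3 + 1 = 4.
  i=4: a_4=5, p_4 = 5*23 + 17 = 132, q_4 = 5*4 + 3 = 23.

5/1, 6/1, 17/3, 23/4, 132/23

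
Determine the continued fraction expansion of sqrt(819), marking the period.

Write x_i = (sqrt(819) + m_i)/d_i with (m_0, d_0) = (0, 1). a_0 = floor(sqrt(819)) = 28, since 28^2 = 784 <= 819 < 841 = 29^2.
Iterate m_{i+1} = d_i*a_i - m_i, d_{i+1} = (819 - m_{i+1}^2)/d_i, a_{i+1} = floor((a_0 + m_{i+1})/d_{i+1}):
  m_1 = 1*28 - 0 = 28, d_1 = (819 - 28^2)/1 = 35/1 = 35, a_1 = floor((28 + 28)/35) = 1.
  m_2 = 35*1 - 28 = 7, d_2 = (819 - 7^2)/35 = 770/35 = 22, a_2 = floor((28 + 7)/22) = 1.
  m_3 = 22*1 - 7 = 15, d_3 = (819 - 15^2)/22 = 594/22 = 27, a_3 = floor((28 + 15)/27) = 1.
  m_4 = 27*1 - 15 = 12, d_4 = (819 - 12^2)/27 = 675/27 = 25, a_4 = floor((28 + 12)/25) = 1.
  m_5 = 25*1 - 12 = 13, d_5 = (819 - 13^2)/25 = 650/25 = 26, a_5 = floor((28 + 13)/26) = 1.
  m_6 = 26*1 - 13 = 13, d_6 = (819 - 13^2)/26 = 650/26 = 25, a_6 = floor((28 + 13)/25) = 1.
  m_7 = 25*1 - 13 = 12, d_7 = (819 - 12^2)/25 = 675/25 = 27, a_7 = floor((28 + 12)/27) = 1.
  m_8 = 27*1 - 12 = 15, d_8 = (819 - 15^2)/27 = 594/27 = 22, a_8 = floor((28 + 15)/22) = 1.
  m_9 = 22*1 - 15 = 7, d_9 = (819 - 7^2)/22 = 770/22 = 35, a_9 = floor((28 + 7)/35) = 1.
  m_10 = 35*1 - 7 = 28, d_10 = (819 - 28^2)/35 = 35/35 = 1, a_10 = floor((28 + 28)/1) = 56.
  m_11 = 1*56 - 28 = 28, d_11 = (819 - 28^2)/1 = 35/1 = 35: (m_11, d_11) = (m_1, d_1) = (28, 35), so from here the quotients repeat a_1, ..., a_10; the period length is 10.
Hence the expansion of sqrt(819) is a_0 = 28 followed by the repeating block 1, 1, 1, 1, 1, 1, 1, 1, 1, 56 (period 10).

[28; (1, 1, 1, 1, 1, 1, 1, 1, 1, 56)]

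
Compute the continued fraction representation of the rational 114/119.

[0; 1, 22, 1, 4]

Run the Euclidean algorithm on 114 and 119; the successive quotients are the partial quotients a_0, a_1, ... (each step inverts the fractional part left over by the previous one):
  114 = 0*119 + 114, so a_0 = 0.
  119 = 1*114 + 5, so a_1 = 1.
  114 = 22*5 + 4, so a_2 = 22.
  5 = 1*4 + 1, so a_3 = 1.
  4 = 4*1 + 0, so a_4 = 4.
The remainder reaches 0 after 5 divisions, so the expansion has 5 partial quotients, read off in order.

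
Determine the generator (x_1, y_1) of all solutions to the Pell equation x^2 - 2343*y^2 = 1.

First expand sqrt(2343) as a continued fraction. With x_i = (sqrt(2343) + m_i)/d_i and (m_0, d_0) = (0, 1): a_0 = floor(sqrt(2343)) = 48, since 48^2 = 2304 <= 2343 < 2401 = 49^2.
Iterate m_{i+1} = d_i*a_i - m_i, d_{i+1} = (2343 - m_{i+1}^2)/d_i, a_{i+1} = floor((a_0 + m_{i+1})/d_{i+1}):
  m_1 = 1*48 - 0 = 48, d_1 = (2343 - 48^2)/1 = 39/1 = 39, a_1 = floor((48 + 48)/39) = 2.
  m_2 = 39*2 - 48 = 30, d_2 = (2343 - 30^2)/39 = 1443/39 = 37, a_2 = floor((48 + 30)/37) = 2.
  m_3 = 37*2 - 30 = 44, d_3 = (2343 - 44^2)/37 = 407/37 = 11, a_3 = floor((48 + 44)/11) = 8.
  m_4 = 11*8 - 44 = 44, d_4 = (2343 - 44^2)/11 = 407/11 = 37, a_4 = floor((48 + 44)/37) = 2.
  m_5 = 37*2 - 44 = 30, d_5 = (2343 - 30^2)/37 = 1443/37 = 39, a_5 = floor((48 + 30)/39) = 2.
  m_6 = 39*2 - 30 = 48, d_6 = (2343 - 48^2)/39 = 39/39 = 1, a_6 = floor((48 + 48)/1) = 96.
  m_7 = 1*96 - 48 = 48, d_7 = (2343 - 48^2)/1 = 39/1 = 39: (m_7, d_7) = (m_1, d_1) = (48, 39), so from here the quotients repeat a_1, ..., a_6; the period length is 6.
So sqrt(2343) = [48; (2, 2, 8, 2, 2, 96)] with period length k = 6.
k is even, so the fundamental solution of x^2 - 2343y^2 = 1 is (p_{k-1}, q_{k-1}) = (p_5, q_5); compute convergents through index 5.
Convergents (p_i = a_i*p_{i-1} + p_{i-2}, q_i = a_i*q_{i-1} + q_{i-2} with p_{-2}=0, p_{-1}=1, q_{-2}=1, q_{-1}=0):
  i=0: a_0=48, p_0 = 48*1 + 0 = 48, q_0 = 48*0 + 1 = 1.
  i=1: a_1=2, p_1 = 2*48 + 1 = 97, q_1 = 2*1 + 0 = 2.
  i=2: a_2=2, p_2 = 2*97 + 48 = 242, q_2 = 2*2 + 1 = 5.
  i=3: a_3=8, p_3 = 8*242 + 97 = 2033, q_3 = 8*5 + 2 = 42.
  i=4: a_4=2, p_4 = 2*2033 + 242 = 4308, q_4 = 2*42 + 5 = 89.
  i=5: a_5=2, p_5 = 2*4308 + 2033 = 10649, q_5 = 2*89 + 42 = 220.
Check: 10649^2 - 2343*220^2 = 113401201 - 113401200 = 1, so (x, y) = (10649, 220) solves the equation, and by the theorem it is the least positive solution.

(x, y) = (10649, 220)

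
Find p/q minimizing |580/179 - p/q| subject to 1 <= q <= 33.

81/25

Expand x = 580/179 as a continued fraction with the Euclidean algorithm:
  580 = 3*179 + 43, so a_0 = 3.
  179 = 4*43 + 7, so a_1 = 4.
  43 = 6*7 + 1, so a_2 = 6.
  7 = 7*1 + 0, so a_3 = 7.
so x = [3; 4, 6, 7].
Convergents (p_i = a_i*p_{i-1} + p_{i-2}, q_i = a_i*q_{i-1} + q_{i-2} with p_{-2}=0, p_{-1}=1, q_{-2}=1, q_{-1}=0), until the denominator exceeds 33:
  i=0: a_0=3, p_0 = 3*1 + 0 = 3, q_0 = 3*0 + 1 = 1.
  i=1: a_1=4, p_1 = 4*3 + 1 = 13, q_1 = 4*1 + 0 = 4.
  i=2: a_2=6, p_2 = 6*13 + 3 = 81, q_2 = 6*4 + 1 = 25.
  i=3: a_3=7, p_3 = 7*81 + 13 = 580, q_3 = 7*25 + 4 = 179.
q_3 = 179 > 33, so the last convergent with denominator <= 33 is p_2/q_2 = 81/25.
The closest fraction with denominator <= 33 is either p_2/q_2 or the intermediate fraction (k*p_2 + p_1)/(k*q_2 + q_1) with the largest k >= 1 whose denominator stays <= 33; these approach x as k grows, and every other convergent or intermediate fraction in range is farther away.
Largest k: floor((33 - q_1)/q_2) = floor((33 - 4)/25) = 1.
That gives (1*81 + 13)/(1*25 + 4) = 94/29.
Compare the errors: |x - 81/25| = |580*25 - 81*179|/(179*25) = 1/4475, and |x - 94/29| = |580*29 - 94*179|/(179*29) = 6/5191.
Cross-multiplying, 1*5191 = 5191 < 26850 = 6*4475, so 1/4475 is smaller: the convergent 81/25 is closer to x than 94/29.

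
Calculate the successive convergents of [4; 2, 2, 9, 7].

4/1, 9/2, 22/5, 207/47, 1471/334

Using the convergent recurrence p_i = a_i*p_{i-1} + p_{i-2}, q_i = a_i*q_{i-1} + q_{i-2} with p_{-2}=0, p_{-1}=1, q_{-2}=1, q_{-1}=0:
  i=0: a_0=4, p_0 = 4*1 + 0 = 4, q_0 = 4*0 + 1 = 1.
  i=1: a_1=2, p_1 = 2*4 + 1 = 9, q_1 = 2*1 + 0 = 2.
  i=2: a_2=2, p_2 = 2*9 + 4 = 22, q_2 = 2*2 + 1 = 5.
  i=3: a_3=9, p_3 = 9*22 + 9 = 207, q_3 = 9*5 + 2 = 47.
  i=4: a_4=7, p_4 = 7*207 + 22 = 1471, q_4 = 7*47 + 5 = 334.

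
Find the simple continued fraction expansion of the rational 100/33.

Run the Euclidean algorithm on 100 and 33; the successive quotients are the partial quotients a_0, a_1, ... (each step inverts the fractional part left over by the previous one):
  100 = 3*33 + 1, so a_0 = 3.
  33 = 33*1 + 0, so a_1 = 33.
The remainder reaches 0 after 2 divisions, so the expansion has 2 partial quotients, read off in order.

[3; 33]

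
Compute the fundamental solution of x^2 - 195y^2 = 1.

First expand sqrt(195) as a continued fraction. With x_i = (sqrt(195) + m_i)/d_i and (m_0, d_0) = (0, 1): a_0 = floor(sqrt(195)) = 13, since 13^2 = 169 <= 195 < 196 = 14^2.
Iterate m_{i+1} = d_i*a_i - m_i, d_{i+1} = (195 - m_{i+1}^2)/d_i, a_{i+1} = floor((a_0 + m_{i+1})/d_{i+1}):
  m_1 = 1*13 - 0 = 13, d_1 = (195 - 13^2)/1 = 26/1 = 26, a_1 = floor((13 + 13)/26) = 1.
  m_2 = 26*1 - 13 = 13, d_2 = (195 - 13^2)/26 = 26/26 = 1, a_2 = floor((13 + 13)/1) = 26.
  m_3 = 1*26 - 13 = 13, d_3 = (195 - 13^2)/1 = 26/1 = 26: (m_3, d_3) = (m_1, d_1) = (13, 26), so from here the quotients repeat a_1, a_2; the period length is 2.
So sqrt(195) = [13; (1, 26)] with period length k = 2.
k is even, so the fundamental solution of x^2 - 195y^2 = 1 is (p_{k-1}, q_{k-1}) = (p_1, q_1); compute convergents through index 1.
Convergents (p_i = a_i*p_{i-1} + p_{i-2}, q_i = a_i*q_{i-1} + q_{i-2} with p_{-2}=0, p_{-1}=1, q_{-2}=1, q_{-1}=0):
  i=0: a_0=13, p_0 = 13*1 + 0 = 13, q_0 = 13*0 + 1 = 1.
  i=1: a_1=1, p_1 = 1*13 + 1 = 14, q_1 = 1*1 + 0 = 1.
Check: 14^2 - 195*1^2 = 196 - 195 = 1, so (x, y) = (14, 1) solves the equation, and by the theorem it is the least positive solution.

(x, y) = (14, 1)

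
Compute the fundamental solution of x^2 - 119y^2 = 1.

(x, y) = (120, 11)

First expand sqrt(119) as a continued fraction. With x_i = (sqrt(119) + m_i)/d_i and (m_0, d_0) = (0, 1): a_0 = floor(sqrt(119)) = 10, since 10^2 = 100 <= 119 < 121 = 11^2.
Iterate m_{i+1} = d_i*a_i - m_i, d_{i+1} = (119 - m_{i+1}^2)/d_i, a_{i+1} = floor((a_0 + m_{i+1})/d_{i+1}):
  m_1 = 1*10 - 0 = 10, d_1 = (119 - 10^2)/1 = 19/1 = 19, a_1 = floor((10 + 10)/19) = 1.
  m_2 = 19*1 - 10 = 9, d_2 = (119 - 9^2)/19 = 38/19 = 2, a_2 = floor((10 + 9)/2) = 9.
  m_3 = 2*9 - 9 = 9, d_3 = (119 - 9^2)/2 = 38/2 = 19, a_3 = floor((10 + 9)/19) = 1.
  m_4 = 19*1 - 9 = 10, d_4 = (119 - 10^2)/19 = 19/19 = 1, a_4 = floor((10 + 10)/1) = 20.
  m_5 = 1*20 - 10 = 10, d_5 = (119 - 10^2)/1 = 19/1 = 19: (m_5, d_5) = (m_1, d_1) = (10, 19), so from here the quotients repeat a_1, ..., a_4; the period length is 4.
So sqrt(119) = [10; (1, 9, 1, 20)] with period length k = 4.
k is even, so the fundamental solution of x^2 - 119y^2 = 1 is (p_{k-1}, q_{k-1}) = (p_3, q_3); compute convergents through index 3.
Convergents (p_i = a_i*p_{i-1} + p_{i-2}, q_i = a_i*q_{i-1} + q_{i-2} with p_{-2}=0, p_{-1}=1, q_{-2}=1, q_{-1}=0):
  i=0: a_0=10, p_0 = 10*1 + 0 = 10, q_0 = 10*0 + 1 = 1.
  i=1: a_1=1, p_1 = 1*10 + 1 = 11, q_1 = 1*1 + 0 = 1.
  i=2: a_2=9, p_2 = 9*11 + 10 = 109, q_2 = 9*1 + 1 = 10.
  i=3: a_3=1, p_3 = 1*109 + 11 = 120, q_3 = 1*10 + 1 = 11.
Check: 120^2 - 119*11^2 = 14400 - 14399 = 1, so (x, y) = (120, 11) solves the equation, and by the theorem it is the least positive solution.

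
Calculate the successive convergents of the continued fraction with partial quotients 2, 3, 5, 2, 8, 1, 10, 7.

2/1, 7/3, 37/16, 81/35, 685/296, 766/331, 8345/3606, 59181/25573

Using the convergent recurrence p_i = a_i*p_{i-1} + p_{i-2}, q_i = a_i*q_{i-1} + q_{i-2} with p_{-2}=0, p_{-1}=1, q_{-2}=1, q_{-1}=0:
  i=0: a_0=2, p_0 = 2*1 + 0 = 2, q_0 = 2*0 + 1 = 1.
  i=1: a_1=3, p_1 = 3*2 + 1 = 7, q_1 = 3*1 + 0 = 3.
  i=2: a_2=5, p_2 = 5*7 + 2 = 37, q_2 = 5*3 + 1 = 16.
  i=3: a_3=2, p_3 = 2*37 + 7 = 81, q_3 = 2*16 + 3 = 35.
  i=4: a_4=8, p_4 = 8*81 + 37 = 685, q_4 = 8*35 + 16 = 296.
  i=5: a_5=1, p_5 = 1*685 + 81 = 766, q_5 = 1*296 + 35 = 331.
  i=6: a_6=10, p_6 = 10*766 + 685 = 8345, q_6 = 10*331 + 296 = 3606.
  i=7: a_7=7, p_7 = 7*8345 + 766 = 59181, q_7 = 7*3606 + 331 = 25573.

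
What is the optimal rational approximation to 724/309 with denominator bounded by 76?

82/35

Expand x = 724/309 as a continued fraction with the Euclidean algorithm:
  724 = 2*309 + 106, so a_0 = 2.
  309 = 2*106 + 97, so a_1 = 2.
  106 = 1*97 + 9, so a_2 = 1.
  97 = 10*9 + 7, so a_3 = 10.
  9 = 1*7 + 2, so a_4 = 1.
  7 = 3*2 + 1, so a_5 = 3.
  2 = 2*1 + 0, so a_6 = 2.
so x = [2; 2, 1, 10, 1, 3, 2].
Convergents (p_i = a_i*p_{i-1} + p_{i-2}, q_i = a_i*q_{i-1} + q_{i-2} with p_{-2}=0, p_{-1}=1, q_{-2}=1, q_{-1}=0), until the denominator exceeds 76:
  i=0: a_0=2, p_0 = 2*1 + 0 = 2, q_0 = 2*0 + 1 = 1.
  i=1: a_1=2, p_1 = 2*2 + 1 = 5, q_1 = 2*1 + 0 = 2.
  i=2: a_2=1, p_2 = 1*5 + 2 = 7, q_2 = 1*2 + 1 = 3.
  i=3: a_3=10, p_3 = 10*7 + 5 = 75, q_3 = 10*3 + 2 = 32.
  i=4: a_4=1, p_4 = 1*75 + 7 = 82, q_4 = 1*32 + 3 = 35.
  i=5: a_5=3, p_5 = 3*82 + 75 = 321, q_5 = 3*35 + 32 = 137.
q_5 = 137 > 76, so the last convergent with denominator <= 76 is p_4/q_4 = 82/35.
The closest fraction with denominator <= 76 is either p_4/q_4 or the intermediate fraction (k*p_4 + p_3)/(k*q_4 + q_3) with the largest k >= 1 whose denominator stays <= 76; these approach x as k grows, and every other convergent or intermediate fraction in range is farther away.
Largest k: floor((76 - q_3)/q_4) = floor((76 - 32)/35) = 1.
That gives (1*82 + 75)/(1*35 + 32) = 157/67.
Compare the errors: |x - 82/35| = |724*35 - 82*309|/(309*35) = 2/10815, and |x - 157/67| = |724*67 - 157*309|/(309*67) = 5/20703.
Cross-multiplying, 2*20703 = 41406 < 54075 = 5*10815, so 2/10815 is smaller: the convergent 82/35 is closer to x than 157/67.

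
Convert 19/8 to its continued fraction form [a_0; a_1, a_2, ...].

[2; 2, 1, 2]

Run the Euclidean algorithm on 19 and 8; the successive quotients are the partial quotients a_0, a_1, ... (each step inverts the fractional part left over by the previous one):
  19 = 2*8 + 3, so a_0 = 2.
  8 = 2*3 + 2, so a_1 = 2.
  3 = 1*2 + 1, so a_2 = 1.
  2 = 2*1 + 0, so a_3 = 2.
The remainder reaches 0 after 4 divisions, so the expansion has 4 partial quotients, read off in order.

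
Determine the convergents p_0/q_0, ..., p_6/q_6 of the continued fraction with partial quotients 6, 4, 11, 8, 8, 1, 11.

6/1, 25/4, 281/45, 2273/364, 18465/2957, 20738/3321, 246583/39488

Using the convergent recurrence p_i = a_i*p_{i-1} + p_{i-2}, q_i = a_i*q_{i-1} + q_{i-2} with p_{-2}=0, p_{-1}=1, q_{-2}=1, q_{-1}=0:
  i=0: a_0=6, p_0 = 6*1 + 0 = 6, q_0 = 6*0 + 1 = 1.
  i=1: a_1=4, p_1 = 4*6 + 1 = 25, q_1 = 4*1 + 0 = 4.
  i=2: a_2=11, p_2 = 11*25 + 6 = 281, q_2 = 11*4 + 1 = 45.
  i=3: a_3=8, p_3 = 8*281 + 25 = 2273, q_3 = 8*45 + 4 = 364.
  i=4: a_4=8, p_4 = 8*2273 + 281 = 18465, q_4 = 8*364 + 45 = 2957.
  i=5: a_5=1, p_5 = 1*18465 + 2273 = 20738, q_5 = 1*2957 + 364 = 3321.
  i=6: a_6=11, p_6 = 11*20738 + 18465 = 246583, q_6 = 11*3321 + 2957 = 39488.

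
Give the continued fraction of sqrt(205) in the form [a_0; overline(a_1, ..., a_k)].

[14; overline(3, 6, 1, 4, 1, 6, 3, 28)]

Write x_i = (sqrt(205) + m_i)/d_i with (m_0, d_0) = (0, 1). a_0 = floor(sqrt(205)) = 14, since 14^2 = 196 <= 205 < 225 = 15^2.
Iterate m_{i+1} = d_i*a_i - m_i, d_{i+1} = (205 - m_{i+1}^2)/d_i, a_{i+1} = floor((a_0 + m_{i+1})/d_{i+1}):
  m_1 = 1*14 - 0 = 14, d_1 = (205 - 14^2)/1 = 9/1 = 9, a_1 = floor((14 + 14)/9) = 3.
  m_2 = 9*3 - 14 = 13, d_2 = (205 - 13^2)/9 = 36/9 = 4, a_2 = floor((14 + 13)/4) = 6.
  m_3 = 4*6 - 13 = 11, d_3 = (205 - 11^2)/4 = 84/4 = 21, a_3 = floor((14 + 11)/21) = 1.
  m_4 = 21*1 - 11 = 10, d_4 = (205 - 10^2)/21 = 105/21 = 5, a_4 = floor((14 + 10)/5) = 4.
  m_5 = 5*4 - 10 = 10, d_5 = (205 - 10^2)/5 = 105/5 = 21, a_5 = floor((14 + 10)/21) = 1.
  m_6 = 21*1 - 10 = 11, d_6 = (205 - 11^2)/21 = 84/21 = 4, a_6 = floor((14 + 11)/4) = 6.
  m_7 = 4*6 - 11 = 13, d_7 = (205 - 13^2)/4 = 36/4 = 9, a_7 = floor((14 + 13)/9) = 3.
  m_8 = 9*3 - 13 = 14, d_8 = (205 - 14^2)/9 = 9/9 = 1, a_8 = floor((14 + 14)/1) = 28.
  m_9 = 1*28 - 14 = 14, d_9 = (205 - 14^2)/1 = 9/1 = 9: (m_9, d_9) = (m_1, d_1) = (14, 9), so from here the quotients repeat a_1, ..., a_8; the period length is 8.
Hence the expansion of sqrt(205) is a_0 = 14 followed by the repeating block 3, 6, 1, 4, 1, 6, 3, 28 (period 8).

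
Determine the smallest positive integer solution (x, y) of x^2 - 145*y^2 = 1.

(x, y) = (289, 24)

First expand sqrt(145) as a continued fraction. With x_i = (sqrt(145) + m_i)/d_i and (m_0, d_0) = (0, 1): a_0 = floor(sqrt(145)) = 12, since 12^2 = 144 <= 145 < 169 = 13^2.
Iterate m_{i+1} = d_i*a_i - m_i, d_{i+1} = (145 - m_{i+1}^2)/d_i, a_{i+1} = floor((a_0 + m_{i+1})/d_{i+1}):
  m_1 = 1*12 - 0 = 12, d_1 = (145 - 12^2)/1 = 1/1 = 1, a_1 = floor((12 + 12)/1) = 24.
  m_2 = 1*24 - 12 = 12, d_2 = (145 - 12^2)/1 = 1/1 = 1: (m_2, d_2) = (m_1, d_1) = (12, 1), so from here the quotient a_1 repeats; the period length is 1.
So sqrt(145) = [12; (24)] with period length k = 1.
k is odd, so (p_{k-1}, q_{k-1}) only solves x^2 - 145y^2 = -1 and the fundamental solution of x^2 - 145y^2 = 1 is (p_{2k-1}, q_{2k-1}) = (p_1, q_1); compute convergents through index 1, running through the period twice.
Convergents (p_i = a_i*p_{i-1} + p_{i-2}, q_i = a_i*q_{i-1} + q_{i-2} with p_{-2}=0, p_{-1}=1, q_{-2}=1, q_{-1}=0):
  i=0: a_0=12, p_0 = 12*1 + 0 = 12, q_0 = 12*0 + 1 = 1.
  i=1: a_1=24, p_1 = 24*12 + 1 = 289, q_1 = 24*1 + 0 = 24.
Indeed p_0^2 - 145*q_0^2 = 144 - 145 = -1, not +1.
Check: 289^2 - 145*24^2 = 83521 - 83520 = 1, so (x, y) = (289, 24) solves the equation, and by the theorem it is the least positive solution.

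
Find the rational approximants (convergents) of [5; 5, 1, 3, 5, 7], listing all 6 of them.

5/1, 26/5, 31/6, 119/23, 626/121, 4501/870

Using the convergent recurrence p_i = a_i*p_{i-1} + p_{i-2}, q_i = a_i*q_{i-1} + q_{i-2} with p_{-2}=0, p_{-1}=1, q_{-2}=1, q_{-1}=0:
  i=0: a_0=5, p_0 = 5*1 + 0 = 5, q_0 = 5*0 + 1 = 1.
  i=1: a_1=5, p_1 = 5*5 + 1 = 26, q_1 = 5*1 + 0 = 5.
  i=2: a_2=1, p_2 = 1*26 + 5 = 31, q_2 = 1*5 + 1 = 6.
  i=3: a_3=3, p_3 = 3*31 + 26 = 119, q_3 = 3*6 + 5 = 23.
  i=4: a_4=5, p_4 = 5*119 + 31 = 626, q_4 = 5*23 + 6 = 121.
  i=5: a_5=7, p_5 = 7*626 + 119 = 4501, q_5 = 7*121 + 23 = 870.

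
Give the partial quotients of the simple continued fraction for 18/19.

Run the Euclidean algorithm on 18 and 19; the successive quotients are the partial quotients a_0, a_1, ... (each step inverts the fractional part left over by the previous one):
  18 = 0*19 + 18, so a_0 = 0.
  19 = 1*18 + 1, so a_1 = 1.
  18 = 18*1 + 0, so a_2 = 18.
The remainder reaches 0 after 3 divisions, so the expansion has 3 partial quotients, read off in order.

[0; 1, 18]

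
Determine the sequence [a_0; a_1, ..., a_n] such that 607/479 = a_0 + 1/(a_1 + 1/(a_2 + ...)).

Run the Euclidean algorithm on 607 and 479; the successive quotients are the partial quotients a_0, a_1, ... (each step inverts the fractional part left over by the previous one):
  607 = 1*479 + 128, so a_0 = 1.
  479 = 3*128 + 95, so a_1 = 3.
  128 = 1*95 + 33, so a_2 = 1.
  95 = 2*33 + 29, so a_3 = 2.
  33 = 1*29 + 4, so a_4 = 1.
  29 = 7*4 + 1, so a_5 = 7.
  4 = 4*1 + 0, so a_6 = 4.
The remainder reaches 0 after 7 divisions, so the expansion has 7 partial quotients, read off in order.

[1; 3, 1, 2, 1, 7, 4]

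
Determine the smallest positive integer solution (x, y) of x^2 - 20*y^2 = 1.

First expand sqrt(20) as a continued fraction. With x_i = (sqrt(20) + m_i)/d_i and (m_0, d_0) = (0, 1): a_0 = floor(sqrt(20)) = 4, since 4^2 = 16 <= 20 < 25 = 5^2.
Iterate m_{i+1} = d_i*a_i - m_i, d_{i+1} = (20 - m_{i+1}^2)/d_i, a_{i+1} = floor((a_0 + m_{i+1})/d_{i+1}):
  m_1 = 1*4 - 0 = 4, d_1 = (20 - 4^2)/1 = 4/1 = 4, a_1 = floor((4 + 4)/4) = 2.
  m_2 = 4*2 - 4 = 4, d_2 = (20 - 4^2)/4 = 4/4 = 1, a_2 = floor((4 + 4)/1) = 8.
  m_3 = 1*8 - 4 = 4, d_3 = (20 - 4^2)/1 = 4/1 = 4: (m_3, d_3) = (m_1, d_1) = (4, 4), so from here the quotients repeat a_1, a_2; the period length is 2.
So sqrt(20) = [4; (2, 8)] with period length k = 2.
k is even, so the fundamental solution of x^2 - 20y^2 = 1 is (p_{k-1}, q_{k-1}) = (p_1, q_1); compute convergents through index 1.
Convergents (p_i = a_i*p_{i-1} + p_{i-2}, q_i = a_i*q_{i-1} + q_{i-2} with p_{-2}=0, p_{-1}=1, q_{-2}=1, q_{-1}=0):
  i=0: a_0=4, p_0 = 4*1 + 0 = 4, q_0 = 4*0 + 1 = 1.
  i=1: a_1=2, p_1 = 2*4 + 1 = 9, q_1 = 2*1 + 0 = 2.
Check: 9^2 - 20*2^2 = 81 - 80 = 1, so (x, y) = (9, 2) solves the equation, and by the theorem it is the least positive solution.

(x, y) = (9, 2)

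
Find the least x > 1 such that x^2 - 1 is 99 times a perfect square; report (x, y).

First expand sqrt(99) as a continued fraction. With x_i = (sqrt(99) + m_i)/d_i and (m_0, d_0) = (0, 1): a_0 = floor(sqrt(99)) = 9, since 9^2 = 81 <= 99 < 100 = 10^2.
Iterate m_{i+1} = d_i*a_i - m_i, d_{i+1} = (99 - m_{i+1}^2)/d_i, a_{i+1} = floor((a_0 + m_{i+1})/d_{i+1}):
  m_1 = 1*9 - 0 = 9, d_1 = (99 - 9^2)/1 = 18/1 = 18, a_1 = floor((9 + 9)/18) = 1.
  m_2 = 18*1 - 9 = 9, d_2 = (99 - 9^2)/18 = 18/18 = 1, a_2 = floor((9 + 9)/1) = 18.
  m_3 = 1*18 - 9 = 9, d_3 = (99 - 9^2)/1 = 18/1 = 18: (m_3, d_3) = (m_1, d_1) = (9, 18), so from here the quotients repeat a_1, a_2; the period length is 2.
So sqrt(99) = [9; (1, 18)] with period length k = 2.
k is even, so the fundamental solution of x^2 - 99y^2 = 1 is (p_{k-1}, q_{k-1}) = (p_1, q_1); compute convergents through index 1.
Convergents (p_i = a_i*p_{i-1} + p_{i-2}, q_i = a_i*q_{i-1} + q_{i-2} with p_{-2}=0, p_{-1}=1, q_{-2}=1, q_{-1}=0):
  i=0: a_0=9, p_0 = 9*1 + 0 = 9, q_0 = 9*0 + 1 = 1.
  i=1: a_1=1, p_1 = 1*9 + 1 = 10, q_1 = 1*1 + 0 = 1.
Check: 10^2 - 99*1^2 = 100 - 99 = 1, so (x, y) = (10, 1) solves the equation, and by the theorem it is the least positive solution.

(x, y) = (10, 1)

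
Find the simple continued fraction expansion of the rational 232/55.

[4; 4, 1, 1, 2, 2]

Run the Euclidean algorithm on 232 and 55; the successive quotients are the partial quotients a_0, a_1, ... (each step inverts the fractional part left over by the previous one):
  232 = 4*55 + 12, so a_0 = 4.
  55 = 4*12 + 7, so a_1 = 4.
  12 = 1*7 + 5, so a_2 = 1.
  7 = 1*5 + 2, so a_3 = 1.
  5 = 2*2 + 1, so a_4 = 2.
  2 = 2*1 + 0, so a_5 = 2.
The remainder reaches 0 after 6 divisions, so the expansion has 6 partial quotients, read off in order.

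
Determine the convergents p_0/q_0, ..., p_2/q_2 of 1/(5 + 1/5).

0/1, 1/5, 5/26

Using the convergent recurrence p_i = a_i*p_{i-1} + p_{i-2}, q_i = a_i*q_{i-1} + q_{i-2} with p_{-2}=0, p_{-1}=1, q_{-2}=1, q_{-1}=0:
  i=0: a_0=0, p_0 = 0*1 + 0 = 0, q_0 = 0*0 + 1 = 1.
  i=1: a_1=5, p_1 = 5*0 + 1 = 1, q_1 = 5*1 + 0 = 5.
  i=2: a_2=5, p_2 = 5*1 + 0 = 5, q_2 = 5*5 + 1 = 26.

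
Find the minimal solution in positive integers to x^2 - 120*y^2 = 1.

First expand sqrt(120) as a continued fraction. With x_i = (sqrt(120) + m_i)/d_i and (m_0, d_0) = (0, 1): a_0 = floor(sqrt(120)) = 10, since 10^2 = 100 <= 120 < 121 = 11^2.
Iterate m_{i+1} = d_i*a_i - m_i, d_{i+1} = (120 - m_{i+1}^2)/d_i, a_{i+1} = floor((a_0 + m_{i+1})/d_{i+1}):
  m_1 = 1*10 - 0 = 10, d_1 = (120 - 10^2)/1 = 20/1 = 20, a_1 = floor((10 + 10)/20) = 1.
  m_2 = 20*1 - 10 = 10, d_2 = (120 - 10^2)/20 = 20/20 = 1, a_2 = floor((10 + 10)/1) = 20.
  m_3 = 1*20 - 10 = 10, d_3 = (120 - 10^2)/1 = 20/1 = 20: (m_3, d_3) = (m_1, d_1) = (10, 20), so from here the quotients repeat a_1, a_2; the period length is 2.
So sqrt(120) = [10; (1, 20)] with period length k = 2.
k is even, so the fundamental solution of x^2 - 120y^2 = 1 is (p_{k-1}, q_{k-1}) = (p_1, q_1); compute convergents through index 1.
Convergents (p_i = a_i*p_{i-1} + p_{i-2}, q_i = a_i*q_{i-1} + q_{i-2} with p_{-2}=0, p_{-1}=1, q_{-2}=1, q_{-1}=0):
  i=0: a_0=10, p_0 = 10*1 + 0 = 10, q_0 = 10*0 + 1 = 1.
  i=1: a_1=1, p_1 = 1*10 + 1 = 11, q_1 = 1*1 + 0 = 1.
Check: 11^2 - 120*1^2 = 121 - 120 = 1, so (x, y) = (11, 1) solves the equation, and by the theorem it is the least positive solution.

(x, y) = (11, 1)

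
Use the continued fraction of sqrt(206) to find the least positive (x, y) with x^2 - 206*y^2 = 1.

(x, y) = (59535, 4148)

First expand sqrt(206) as a continued fraction. With x_i = (sqrt(206) + m_i)/d_i and (m_0, d_0) = (0, 1): a_0 = floor(sqrt(206)) = 14, since 14^2 = 196 <= 206 < 225 = 15^2.
Iterate m_{i+1} = d_i*a_i - m_i, d_{i+1} = (206 - m_{i+1}^2)/d_i, a_{i+1} = floor((a_0 + m_{i+1})/d_{i+1}):
  m_1 = 1*14 - 0 = 14, d_1 = (206 - 14^2)/1 = 10/1 = 10, a_1 = floor((14 + 14)/10) = 2.
  m_2 = 10*2 - 14 = 6, d_2 = (206 - 6^2)/10 = 170/10 = 17, a_2 = floor((14 + 6)/17) = 1.
  m_3 = 17*1 - 6 = 11, d_3 = (206 - 11^2)/17 = 85/17 = 5, a_3 = floor((14 + 11)/5) = 5.
  m_4 = 5*5 - 11 = 14, d_4 = (206 - 14^2)/5 = 10/5 = 2, a_4 = floor((14 + 14)/2) = 14.
  m_5 = 2*14 - 14 = 14, d_5 = (206 - 14^2)/2 = 10/2 = 5, a_5 = floor((14 + 14)/5) = 5.
  m_6 = 5*5 - 14 = 11, d_6 = (206 - 11^2)/5 = 85/5 = 17, a_6 = floor((14 + 11)/17) = 1.
  m_7 = 17*1 - 11 = 6, d_7 = (206 - 6^2)/17 = 170/17 = 10, a_7 = floor((14 + 6)/10) = 2.
  m_8 = 10*2 - 6 = 14, d_8 = (206 - 14^2)/10 = 10/10 = 1, a_8 = floor((14 + 14)/1) = 28.
  m_9 = 1*28 - 14 = 14, d_9 = (206 - 14^2)/1 = 10/1 = 10: (m_9, d_9) = (m_1, d_1) = (14, 10), so from here the quotients repeat a_1, ..., a_8; the period length is 8.
So sqrt(206) = [14; (2, 1, 5, 14, 5, 1, 2, 28)] with period length k = 8.
k is even, so the fundamental solution of x^2 - 206y^2 = 1 is (p_{k-1}, q_{k-1}) = (p_7, q_7); compute convergents through index 7.
Convergents (p_i = a_i*p_{i-1} + p_{i-2}, q_i = a_i*q_{i-1} + q_{i-2} with p_{-2}=0, p_{-1}=1, q_{-2}=1, q_{-1}=0):
  i=0: a_0=14, p_0 = 14*1 + 0 = 14, q_0 = 14*0 + 1 = 1.
  i=1: a_1=2, p_1 = 2*14 + 1 = 29, q_1 = 2*1 + 0 = 2.
  i=2: a_2=1, p_2 = 1*29 + 14 = 43, q_2 = 1*2 + 1 = 3.
  i=3: a_3=5, p_3 = 5*43 + 29 = 244, q_3 = 5*3 + 2 = 17.
  i=4: a_4=14, p_4 = 14*244 + 43 = 3459, q_4 = 14*17 + 3 = 241.
  i=5: a_5=5, p_5 = 5*3459 + 244 = 17539, q_5 = 5*241 + 17 = 1222.
  i=6: a_6=1, p_6 = 1*17539 + 3459 = 20998, q_6 = 1*1222 + 241 = 1463.
  i=7: a_7=2, p_7 = 2*20998 + 17539 = 59535, q_7 = 2*1463 + 1222 = 4148.
Check: 59535^2 - 206*4148^2 = 3544416225 - 3544416224 = 1, so (x, y) = (59535, 4148) solves the equation, and by the theorem it is the least positive solution.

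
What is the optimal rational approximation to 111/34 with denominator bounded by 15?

49/15

Expand x = 111/34 as a continued fraction with the Euclidean algorithm:
  111 = 3*34 + 9, so a_0 = 3.
  34 = 3*9 + 7, so a_1 = 3.
  9 = 1*7 + 2, so a_2 = 1.
  7 = 3*2 + 1, so a_3 = 3.
  2 = 2*1 + 0, so a_4 = 2.
so x = [3; 3, 1, 3, 2].
Convergents (p_i = a_i*p_{i-1} + p_{i-2}, q_i = a_i*q_{i-1} + q_{i-2} with p_{-2}=0, p_{-1}=1, q_{-2}=1, q_{-1}=0), until the denominator exceeds 15:
  i=0: a_0=3, p_0 = 3*1 + 0 = 3, q_0 = 3*0 + 1 = 1.
  i=1: a_1=3, p_1 = 3*3 + 1 = 10, q_1 = 3*1 + 0 = 3.
  i=2: a_2=1, p_2 = 1*10 + 3 = 13, q_2 = 1*3 + 1 = 4.
  i=3: a_3=3, p_3 = 3*13 + 10 = 49, q_3 = 3*4 + 3 = 15.
  i=4: a_4=2, p_4 = 2*49 + 13 = 111, q_4 = 2*15 + 4 = 34.
q_4 = 34 > 15, so the last convergent with denominator <= 15 is p_3/q_3 = 49/15.
The closest fraction with denominator <= 15 is either p_3/q_3 or the intermediate fraction (k*p_3 + p_2)/(k*q_3 + q_2) with the largest k >= 1 whose denominator stays <= 15; these approach x as k grows, and every other convergent or intermediate fraction in range is farther away.
Largest k: floor((15 - q_2)/q_3) = floor((15 - 4)/15) = 0.
Since k = 0, no intermediate fraction beyond p_3/q_3 has denominator <= 15, so the convergent 49/15 is the closest (its error is |111*15 - 49*34|/(34*15) = 1/510).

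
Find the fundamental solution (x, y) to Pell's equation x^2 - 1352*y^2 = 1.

(x, y) = (114243, 3107)

First expand sqrt(1352) as a continued fraction. With x_i = (sqrt(1352) + m_i)/d_i and (m_0, d_0) = (0, 1): a_0 = floor(sqrt(1352)) = 36, since 36^2 = 1296 <= 1352 < 1369 = 37^2.
Iterate m_{i+1} = d_i*a_i - m_i, d_{i+1} = (1352 - m_{i+1}^2)/d_i, a_{i+1} = floor((a_0 + m_{i+1})/d_{i+1}):
  m_1 = 1*36 - 0 = 36, d_1 = (1352 - 36^2)/1 = 56/1 = 56, a_1 = floor((36 + 36)/56) = 1.
  m_2 = 56*1 - 36 = 20, d_2 = (1352 - 20^2)/56 = 952/56 = 17, a_2 = floor((36 + 20)/17) = 3.
  m_3 = 17*3 - 20 = 31, d_3 = (1352 - 31^2)/17 = 391/17 = 23, a_3 = floor((36 + 31)/23) = 2.
  m_4 = 23*2 - 31 = 15, d_4 = (1352 - 15^2)/23 = 1127/23 = 49, a_4 = floor((36 + 15)/49) = 1.
  m_5 = 49*1 - 15 = 34, d_5 = (1352 - 34^2)/49 = 196/49 = 4, a_5 = floor((36 + 34)/4) = 17.
  m_6 = 4*17 - 34 = 34, d_6 = (1352 - 34^2)/4 = 196/4 = 49, a_6 = floor((36 + 34)/49) = 1.
  m_7 = 49*1 - 34 = 15, d_7 = (1352 - 15^2)/49 = 1127/49 = 23, a_7 = floor((36 + 15)/23) = 2.
  m_8 = 23*2 - 15 = 31, d_8 = (1352 - 31^2)/23 = 391/23 = 17, a_8 = floor((36 + 31)/17) = 3.
  m_9 = 17*3 - 31 = 20, d_9 = (1352 - 20^2)/17 = 952/17 = 56, a_9 = floor((36 + 20)/56) = 1.
  m_10 = 56*1 - 20 = 36, d_10 = (1352 - 36^2)/56 = 56/56 = 1, a_10 = floor((36 + 36)/1) = 72.
  m_11 = 1*72 - 36 = 36, d_11 = (1352 - 36^2)/1 = 56/1 = 56: (m_11, d_11) = (m_1, d_1) = (36, 56), so from here the quotients repeat a_1, ..., a_10; the period length is 10.
So sqrt(1352) = [36; (1, 3, 2, 1, 17, 1, 2, 3, 1, 72)] with period length k = 10.
k is even, so the fundamental solution of x^2 - 1352y^2 = 1 is (p_{k-1}, q_{k-1}) = (p_9, q_9); compute convergents through index 9.
Convergents (p_i = a_i*p_{i-1} + p_{i-2}, q_i = a_i*q_{i-1} + q_{i-2} with p_{-2}=0, p_{-1}=1, q_{-2}=1, q_{-1}=0):
  i=0: a_0=36, p_0 = 36*1 + 0 = 36, q_0 = 36*0 + 1 = 1.
  i=1: a_1=1, p_1 = 1*36 + 1 = 37, q_1 = 1*1 + 0 = 1.
  i=2: a_2=3, p_2 = 3*37 + 36 = 147, q_2 = 3*1 + 1 = 4.
  i=3: a_3=2, p_3 = 2*147 + 37 = 331, q_3 = 2*4 + 1 = 9.
  i=4: a_4=1, p_4 = 1*331 + 147 = 478, q_4 = 1*9 + 4 = 13.
  i=5: a_5=17, p_5 = 17*478 + 331 = 8457, q_5 = 17*13 + 9 = 230.
  i=6: a_6=1, p_6 = 1*8457 + 478 = 8935, q_6 = 1*230 + 13 = 243.
  i=7: a_7=2, p_7 = 2*8935 + 8457 = 26327, q_7 = 2*243 + 230 = 716.
  i=8: a_8=3, p_8 = 3*26327 + 8935 = 87916, q_8 = 3*716 + 243 = 2391.
  i=9: a_9=1, p_9 = 1*87916 + 26327 = 114243, q_9 = 1*2391 + 716 = 3107.
Check: 114243^2 - 1352*3107^2 = 13051463049 - 13051463048 = 1, so (x, y) = (114243, 3107) solves the equation, and by the theorem it is the least positive solution.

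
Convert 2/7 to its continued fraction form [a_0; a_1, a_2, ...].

[0; 3, 2]

Run the Euclidean algorithm on 2 and 7; the successive quotients are the partial quotients a_0, a_1, ... (each step inverts the fractional part left over by the previous one):
  2 = 0*7 + 2, so a_0 = 0.
  7 = 3*2 + 1, so a_1 = 3.
  2 = 2*1 + 0, so a_2 = 2.
The remainder reaches 0 after 3 divisions, so the expansion has 3 partial quotients, read off in order.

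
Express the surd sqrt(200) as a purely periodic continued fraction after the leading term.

[14; (7, 28)]

Write x_i = (sqrt(200) + m_i)/d_i with (m_0, d_0) = (0, 1). a_0 = floor(sqrt(200)) = 14, since 14^2 = 196 <= 200 < 225 = 15^2.
Iterate m_{i+1} = d_i*a_i - m_i, d_{i+1} = (200 - m_{i+1}^2)/d_i, a_{i+1} = floor((a_0 + m_{i+1})/d_{i+1}):
  m_1 = 1*14 - 0 = 14, d_1 = (200 - 14^2)/1 = 4/1 = 4, a_1 = floor((14 + 14)/4) = 7.
  m_2 = 4*7 - 14 = 14, d_2 = (200 - 14^2)/4 = 4/4 = 1, a_2 = floor((14 + 14)/1) = 28.
  m_3 = 1*28 - 14 = 14, d_3 = (200 - 14^2)/1 = 4/1 = 4: (m_3, d_3) = (m_1, d_1) = (14, 4), so from here the quotients repeat a_1, a_2; the period length is 2.
Hence the expansion of sqrt(200) is a_0 = 14 followed by the repeating block 7, 28 (period 2).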